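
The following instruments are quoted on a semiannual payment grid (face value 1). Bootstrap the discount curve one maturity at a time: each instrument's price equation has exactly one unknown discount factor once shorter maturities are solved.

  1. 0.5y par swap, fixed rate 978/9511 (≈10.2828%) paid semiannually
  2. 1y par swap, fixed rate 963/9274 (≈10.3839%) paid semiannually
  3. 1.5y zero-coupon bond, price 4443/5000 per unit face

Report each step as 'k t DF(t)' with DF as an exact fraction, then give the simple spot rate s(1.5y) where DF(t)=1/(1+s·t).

step 1 [0.5y] swap r/2=489/9511: DF=(1 − 489/9511·(0))/(1+489/9511) = 9511/10000 ≈ 0.951100
step 2 [1y] swap r/2=963/18548: DF=(1 − 963/18548·(0.951100))/(1+963/18548) = 9037/10000 ≈ 0.903700
step 3 [1.5y] zero: DF = P = 4443/5000 ≈ 0.888600

1 1/2 9511/10000
2 1 9037/10000
3 3/2 4443/5000
s(1.5y) = (1/(4443/5000) − 1)/(3/2) = 1114/13329 ≈ 8.3577%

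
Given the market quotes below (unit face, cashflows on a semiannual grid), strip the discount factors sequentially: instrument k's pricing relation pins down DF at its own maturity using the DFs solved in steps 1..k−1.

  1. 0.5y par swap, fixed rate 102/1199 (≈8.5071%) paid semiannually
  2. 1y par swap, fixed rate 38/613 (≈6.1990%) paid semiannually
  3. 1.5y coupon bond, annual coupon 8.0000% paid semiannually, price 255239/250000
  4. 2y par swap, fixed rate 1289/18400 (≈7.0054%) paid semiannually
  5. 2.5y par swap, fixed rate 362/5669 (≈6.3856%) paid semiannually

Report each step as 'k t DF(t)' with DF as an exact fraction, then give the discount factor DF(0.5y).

1 1/2 1199/1250
2 1 9411/10000
3 3/2 4543/5000
4 2 8711/10000
5 5/2 1069/1250
DF(0.5y) = 1199/1250 ≈ 0.959200

step 1 [0.5y] swap r/2=51/1199: DF=(1 − 51/1199·(0))/(1+51/1199) = 1199/1250 ≈ 0.959200
step 2 [1y] swap r/2=19/613: DF=(1 − 19/613·(0.959200))/(1+19/613) = 9411/10000 ≈ 0.941100
step 3 [1.5y] bond c/2=1/25: DF=(255239/250000 − 1/25·(0.959200+0.941100))/(1+1/25) = 4543/5000 ≈ 0.908600
step 4 [2y] swap r/2=1289/36800: DF=(1 − 1289/36800·(0.959200+0.941100+0.908600))/(1+1289/36800) = 8711/10000 ≈ 0.871100
step 5 [2.5y] swap r/2=181/5669: DF=(1 − 181/5669·(0.959200+0.941100+0.908600+0.871100))/(1+181/5669) = 1069/1250 ≈ 0.855200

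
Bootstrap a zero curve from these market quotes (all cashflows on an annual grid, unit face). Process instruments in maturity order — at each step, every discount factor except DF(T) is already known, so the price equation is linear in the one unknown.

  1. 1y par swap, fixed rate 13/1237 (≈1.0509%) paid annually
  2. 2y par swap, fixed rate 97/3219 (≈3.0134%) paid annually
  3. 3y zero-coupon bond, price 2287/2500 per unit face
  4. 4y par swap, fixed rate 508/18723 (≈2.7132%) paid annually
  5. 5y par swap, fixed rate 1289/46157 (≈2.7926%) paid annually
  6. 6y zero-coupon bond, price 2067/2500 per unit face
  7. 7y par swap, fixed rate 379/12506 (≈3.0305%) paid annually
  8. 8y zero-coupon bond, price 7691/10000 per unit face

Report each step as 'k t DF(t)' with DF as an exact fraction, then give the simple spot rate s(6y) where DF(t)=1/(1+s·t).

1 1 1237/1250
2 2 4709/5000
3 3 2287/2500
4 4 1123/1250
5 5 8711/10000
6 6 2067/2500
7 7 1621/2000
8 8 7691/10000
s(6y) = (1/(2067/2500) − 1)/(6) = 433/12402 ≈ 3.4914%

step 1 [1y] swap r/1=13/1237: DF=(1 − 13/1237·(0))/(1+13/1237) = 1237/1250 ≈ 0.989600
step 2 [2y] swap r/1=97/3219: DF=(1 − 97/3219·(0.989600))/(1+97/3219) = 4709/5000 ≈ 0.941800
step 3 [3y] zero: DF = P = 2287/2500 ≈ 0.914800
step 4 [4y] swap r/1=508/18723: DF=(1 − 508/18723·(0.989600+0.941800+0.914800))/(1+508/18723) = 1123/1250 ≈ 0.898400
step 5 [5y] swap r/1=1289/46157: DF=(1 − 1289/46157·(0.989600+0.941800+0.914800+0.898400))/(1+1289/46157) = 8711/10000 ≈ 0.871100
step 6 [6y] zero: DF = P = 2067/2500 ≈ 0.826800
step 7 [7y] swap r/1=379/12506: DF=(1 − 379/12506·(0.989600+0.941800+0.914800+0.898400+0.871100+0.826800))/(1+379/12506) = 1621/2000 ≈ 0.810500
step 8 [8y] zero: DF = P = 7691/10000 ≈ 0.769100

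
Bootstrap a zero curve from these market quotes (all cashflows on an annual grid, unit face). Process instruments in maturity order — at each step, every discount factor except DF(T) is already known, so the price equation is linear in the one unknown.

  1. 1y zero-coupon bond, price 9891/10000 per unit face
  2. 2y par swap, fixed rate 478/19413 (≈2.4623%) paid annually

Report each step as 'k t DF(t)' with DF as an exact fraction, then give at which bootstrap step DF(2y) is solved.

1 1 9891/10000
2 2 4761/5000
DF(2y) is solved at step 2

step 1 [1y] zero: DF = P = 9891/10000 ≈ 0.989100
step 2 [2y] swap r/1=478/19413: DF=(1 − 478/19413·(0.989100))/(1+478/19413) = 4761/5000 ≈ 0.952200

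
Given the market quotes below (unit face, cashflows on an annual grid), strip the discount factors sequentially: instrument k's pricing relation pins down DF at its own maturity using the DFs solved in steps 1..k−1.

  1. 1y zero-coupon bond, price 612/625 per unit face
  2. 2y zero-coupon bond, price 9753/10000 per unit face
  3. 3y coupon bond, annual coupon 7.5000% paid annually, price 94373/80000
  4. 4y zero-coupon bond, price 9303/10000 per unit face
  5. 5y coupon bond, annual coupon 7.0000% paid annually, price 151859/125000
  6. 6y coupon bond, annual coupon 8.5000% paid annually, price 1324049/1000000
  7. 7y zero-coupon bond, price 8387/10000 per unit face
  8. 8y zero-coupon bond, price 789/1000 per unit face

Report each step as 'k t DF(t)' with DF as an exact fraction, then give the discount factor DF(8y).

1 1 612/625
2 2 9753/10000
3 3 961/1000
4 4 9303/10000
5 5 4419/5000
6 6 4249/5000
7 7 8387/10000
8 8 789/1000
DF(8y) = 789/1000 ≈ 0.789000

step 1 [1y] zero: DF = P = 612/625 ≈ 0.979200
step 2 [2y] zero: DF = P = 9753/10000 ≈ 0.975300
step 3 [3y] bond c/1=3/40: DF=(94373/80000 − 3/40·(0.979200+0.975300))/(1+3/40) = 961/1000 ≈ 0.961000
step 4 [4y] zero: DF = P = 9303/10000 ≈ 0.930300
step 5 [5y] bond c/1=7/100: DF=(151859/125000 − 7/100·(0.979200+0.975300+0.961000+0.930300))/(1+7/100) = 4419/5000 ≈ 0.883800
step 6 [6y] bond c/1=17/200: DF=(1324049/1000000 − 17/200·(0.979200+0.975300+0.961000+0.930300+0.883800))/(1+17/200) = 4249/5000 ≈ 0.849800
step 7 [7y] zero: DF = P = 8387/10000 ≈ 0.838700
step 8 [8y] zero: DF = P = 789/1000 ≈ 0.789000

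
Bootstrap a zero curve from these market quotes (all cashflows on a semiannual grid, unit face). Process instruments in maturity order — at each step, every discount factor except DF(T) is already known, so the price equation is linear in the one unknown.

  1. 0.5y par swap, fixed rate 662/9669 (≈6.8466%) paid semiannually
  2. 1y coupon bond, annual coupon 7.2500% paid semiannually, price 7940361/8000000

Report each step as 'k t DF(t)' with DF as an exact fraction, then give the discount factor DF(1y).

1 1/2 9669/10000
2 1 231/250
DF(1y) = 231/250 ≈ 0.924000

step 1 [0.5y] swap r/2=331/9669: DF=(1 − 331/9669·(0))/(1+331/9669) = 9669/10000 ≈ 0.966900
step 2 [1y] bond c/2=29/800: DF=(7940361/8000000 − 29/800·(0.966900))/(1+29/800) = 231/250 ≈ 0.924000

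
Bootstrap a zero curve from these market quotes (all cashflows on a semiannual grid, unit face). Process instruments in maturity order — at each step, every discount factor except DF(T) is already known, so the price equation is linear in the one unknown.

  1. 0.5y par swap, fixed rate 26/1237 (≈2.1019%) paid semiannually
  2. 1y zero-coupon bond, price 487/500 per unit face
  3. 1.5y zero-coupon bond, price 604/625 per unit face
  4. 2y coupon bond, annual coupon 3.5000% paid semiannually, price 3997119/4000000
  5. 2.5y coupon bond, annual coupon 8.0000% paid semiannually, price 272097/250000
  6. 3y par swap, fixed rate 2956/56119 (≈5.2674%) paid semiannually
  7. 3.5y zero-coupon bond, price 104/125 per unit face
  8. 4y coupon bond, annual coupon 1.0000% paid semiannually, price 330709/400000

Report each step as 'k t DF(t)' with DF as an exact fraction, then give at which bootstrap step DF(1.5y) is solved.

step 1 [0.5y] swap r/2=13/1237: DF=(1 − 13/1237·(0))/(1+13/1237) = 1237/1250 ≈ 0.989600
step 2 [1y] zero: DF = P = 487/500 ≈ 0.974000
step 3 [1.5y] zero: DF = P = 604/625 ≈ 0.966400
step 4 [2y] bond c/2=7/400: DF=(3997119/4000000 − 7/400·(0.989600+0.974000+0.966400))/(1+7/400) = 9317/10000 ≈ 0.931700
step 5 [2.5y] bond c/2=1/25: DF=(272097/250000 − 1/25·(0.989600+0.974000+0.966400+0.931700))/(1+1/25) = 449/500 ≈ 0.898000
step 6 [3y] swap r/2=1478/56119: DF=(1 − 1478/56119·(0.989600+0.974000+0.966400+0.931700+0.898000))/(1+1478/56119) = 4261/5000 ≈ 0.852200
step 7 [3.5y] zero: DF = P = 104/125 ≈ 0.832000
step 8 [4y] bond c/2=1/200: DF=(330709/400000 − 1/200·(0.989600+0.974000+0.966400+0.931700+0.898000+0.852200+0.832000))/(1+1/200) = 3953/5000 ≈ 0.790600

1 1/2 1237/1250
2 1 487/500
3 3/2 604/625
4 2 9317/10000
5 5/2 449/500
6 3 4261/5000
7 7/2 104/125
8 4 3953/5000
DF(1.5y) is solved at step 3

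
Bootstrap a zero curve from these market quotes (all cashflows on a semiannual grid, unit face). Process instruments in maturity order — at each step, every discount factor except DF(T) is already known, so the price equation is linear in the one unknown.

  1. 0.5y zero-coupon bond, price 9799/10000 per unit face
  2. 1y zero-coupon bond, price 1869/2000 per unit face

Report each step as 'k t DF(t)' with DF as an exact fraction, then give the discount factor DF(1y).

step 1 [0.5y] zero: DF = P = 9799/10000 ≈ 0.979900
step 2 [1y] zero: DF = P = 1869/2000 ≈ 0.934500

1 1/2 9799/10000
2 1 1869/2000
DF(1y) = 1869/2000 ≈ 0.934500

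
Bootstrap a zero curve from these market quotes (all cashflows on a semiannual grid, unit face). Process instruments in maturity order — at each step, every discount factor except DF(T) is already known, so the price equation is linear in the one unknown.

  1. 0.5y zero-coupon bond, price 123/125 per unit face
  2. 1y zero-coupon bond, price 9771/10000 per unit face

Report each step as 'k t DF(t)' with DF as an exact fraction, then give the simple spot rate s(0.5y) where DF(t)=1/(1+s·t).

1 1/2 123/125
2 1 9771/10000
s(0.5y) = (1/(123/125) − 1)/(1/2) = 4/123 ≈ 3.2520%

step 1 [0.5y] zero: DF = P = 123/125 ≈ 0.984000
step 2 [1y] zero: DF = P = 9771/10000 ≈ 0.977100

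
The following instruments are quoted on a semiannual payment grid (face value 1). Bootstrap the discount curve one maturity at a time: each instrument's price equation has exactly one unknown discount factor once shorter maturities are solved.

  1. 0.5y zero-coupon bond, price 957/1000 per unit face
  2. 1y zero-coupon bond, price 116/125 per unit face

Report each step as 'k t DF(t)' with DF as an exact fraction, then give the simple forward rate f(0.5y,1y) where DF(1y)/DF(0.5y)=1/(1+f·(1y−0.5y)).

1 1/2 957/1000
2 1 116/125
f(0.5y,1y) = ((957/1000)/(116/125) − 1)/(1/2) = 1/16 ≈ 6.2500%

step 1 [0.5y] zero: DF = P = 957/1000 ≈ 0.957000
step 2 [1y] zero: DF = P = 116/125 ≈ 0.928000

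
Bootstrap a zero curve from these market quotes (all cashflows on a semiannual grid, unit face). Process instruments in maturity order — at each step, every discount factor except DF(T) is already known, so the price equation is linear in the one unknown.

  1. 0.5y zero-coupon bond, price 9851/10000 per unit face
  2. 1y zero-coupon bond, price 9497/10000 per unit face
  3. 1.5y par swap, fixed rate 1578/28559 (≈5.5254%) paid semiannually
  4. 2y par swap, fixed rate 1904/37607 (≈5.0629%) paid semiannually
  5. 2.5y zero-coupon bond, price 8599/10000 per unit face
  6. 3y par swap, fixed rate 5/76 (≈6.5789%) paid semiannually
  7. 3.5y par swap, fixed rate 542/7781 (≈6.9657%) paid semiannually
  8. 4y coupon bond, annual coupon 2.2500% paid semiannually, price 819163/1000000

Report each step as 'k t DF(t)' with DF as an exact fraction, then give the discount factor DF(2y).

1 1/2 9851/10000
2 1 9497/10000
3 3/2 9211/10000
4 2 1131/1250
5 5/2 8599/10000
6 3 821/1000
7 7/2 979/1250
8 4 463/625
DF(2y) = 1131/1250 ≈ 0.904800

step 1 [0.5y] zero: DF = P = 9851/10000 ≈ 0.985100
step 2 [1y] zero: DF = P = 9497/10000 ≈ 0.949700
step 3 [1.5y] swap r/2=789/28559: DF=(1 − 789/28559·(0.985100+0.949700))/(1+789/28559) = 9211/10000 ≈ 0.921100
step 4 [2y] swap r/2=952/37607: DF=(1 − 952/37607·(0.985100+0.949700+0.921100))/(1+952/37607) = 1131/1250 ≈ 0.904800
step 5 [2.5y] zero: DF = P = 8599/10000 ≈ 0.859900
step 6 [3y] swap r/2=5/152: DF=(1 − 5/152·(0.985100+0.949700+0.921100+0.904800+0.859900))/(1+5/152) = 821/1000 ≈ 0.821000
step 7 [3.5y] swap r/2=271/7781: DF=(1 − 271/7781·(0.985100+0.949700+0.921100+0.904800+0.859900+0.821000))/(1+271/7781) = 979/1250 ≈ 0.783200
step 8 [4y] bond c/2=9/800: DF=(819163/1000000 − 9/800·(0.985100+0.949700+0.921100+0.904800+0.859900+0.821000+0.783200))/(1+9/800) = 463/625 ≈ 0.740800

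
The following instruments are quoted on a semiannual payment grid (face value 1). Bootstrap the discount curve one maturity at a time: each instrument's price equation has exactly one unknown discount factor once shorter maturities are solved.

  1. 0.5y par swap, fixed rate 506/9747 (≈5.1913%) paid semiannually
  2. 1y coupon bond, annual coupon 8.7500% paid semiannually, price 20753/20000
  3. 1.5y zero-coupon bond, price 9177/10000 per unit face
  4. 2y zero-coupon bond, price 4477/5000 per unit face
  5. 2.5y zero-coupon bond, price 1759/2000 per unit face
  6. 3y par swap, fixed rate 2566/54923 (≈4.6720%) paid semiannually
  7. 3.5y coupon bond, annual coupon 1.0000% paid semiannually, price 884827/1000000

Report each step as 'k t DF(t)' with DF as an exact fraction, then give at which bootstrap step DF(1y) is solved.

1 1/2 9747/10000
2 1 9533/10000
3 3/2 9177/10000
4 2 4477/5000
5 5/2 1759/2000
6 3 8717/10000
7 7/2 8531/10000
DF(1y) is solved at step 2

step 1 [0.5y] swap r/2=253/9747: DF=(1 − 253/9747·(0))/(1+253/9747) = 9747/10000 ≈ 0.974700
step 2 [1y] bond c/2=7/160: DF=(20753/20000 − 7/160·(0.974700))/(1+7/160) = 9533/10000 ≈ 0.953300
step 3 [1.5y] zero: DF = P = 9177/10000 ≈ 0.917700
step 4 [2y] zero: DF = P = 4477/5000 ≈ 0.895400
step 5 [2.5y] zero: DF = P = 1759/2000 ≈ 0.879500
step 6 [3y] swap r/2=1283/54923: DF=(1 − 1283/54923·(0.974700+0.953300+0.917700+0.895400+0.879500))/(1+1283/54923) = 8717/10000 ≈ 0.871700
step 7 [3.5y] bond c/2=1/200: DF=(884827/1000000 − 1/200·(0.974700+0.953300+0.917700+0.895400+0.879500+0.871700))/(1+1/200) = 8531/10000 ≈ 0.853100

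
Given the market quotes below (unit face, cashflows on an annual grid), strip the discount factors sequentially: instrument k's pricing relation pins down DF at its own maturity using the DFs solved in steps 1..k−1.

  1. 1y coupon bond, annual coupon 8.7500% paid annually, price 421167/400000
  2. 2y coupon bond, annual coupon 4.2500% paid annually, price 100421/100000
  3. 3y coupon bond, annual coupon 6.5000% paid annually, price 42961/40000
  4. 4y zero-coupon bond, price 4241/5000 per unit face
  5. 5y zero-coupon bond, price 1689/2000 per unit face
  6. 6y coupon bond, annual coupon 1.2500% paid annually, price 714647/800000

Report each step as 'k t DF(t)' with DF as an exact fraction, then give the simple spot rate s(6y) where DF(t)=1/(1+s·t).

step 1 [1y] bond c/1=7/80: DF=(421167/400000 − 7/80·(0))/(1+7/80) = 4841/5000 ≈ 0.968200
step 2 [2y] bond c/1=17/400: DF=(100421/100000 − 17/400·(0.968200))/(1+17/400) = 4619/5000 ≈ 0.923800
step 3 [3y] bond c/1=13/200: DF=(42961/40000 − 13/200·(0.968200+0.923800))/(1+13/200) = 893/1000 ≈ 0.893000
step 4 [4y] zero: DF = P = 4241/5000 ≈ 0.848200
step 5 [5y] zero: DF = P = 1689/2000 ≈ 0.844500
step 6 [6y] bond c/1=1/80: DF=(714647/800000 − 1/80·(0.968200+0.923800+0.893000+0.848200+0.844500))/(1+1/80) = 827/1000 ≈ 0.827000

1 1 4841/5000
2 2 4619/5000
3 3 893/1000
4 4 4241/5000
5 5 1689/2000
6 6 827/1000
s(6y) = (1/(827/1000) − 1)/(6) = 173/4962 ≈ 3.4865%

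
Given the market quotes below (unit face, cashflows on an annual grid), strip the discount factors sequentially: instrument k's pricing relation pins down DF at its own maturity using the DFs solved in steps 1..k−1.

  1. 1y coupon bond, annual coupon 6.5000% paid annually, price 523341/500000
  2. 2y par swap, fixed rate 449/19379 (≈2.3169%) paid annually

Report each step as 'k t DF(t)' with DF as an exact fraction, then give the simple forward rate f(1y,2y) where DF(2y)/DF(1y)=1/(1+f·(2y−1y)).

step 1 [1y] bond c/1=13/200: DF=(523341/500000 − 13/200·(0))/(1+13/200) = 2457/2500 ≈ 0.982800
step 2 [2y] swap r/1=449/19379: DF=(1 − 449/19379·(0.982800))/(1+449/19379) = 9551/10000 ≈ 0.955100

1 1 2457/2500
2 2 9551/10000
f(1y,2y) = ((2457/2500)/(9551/10000) − 1)/(1) = 277/9551 ≈ 2.9002%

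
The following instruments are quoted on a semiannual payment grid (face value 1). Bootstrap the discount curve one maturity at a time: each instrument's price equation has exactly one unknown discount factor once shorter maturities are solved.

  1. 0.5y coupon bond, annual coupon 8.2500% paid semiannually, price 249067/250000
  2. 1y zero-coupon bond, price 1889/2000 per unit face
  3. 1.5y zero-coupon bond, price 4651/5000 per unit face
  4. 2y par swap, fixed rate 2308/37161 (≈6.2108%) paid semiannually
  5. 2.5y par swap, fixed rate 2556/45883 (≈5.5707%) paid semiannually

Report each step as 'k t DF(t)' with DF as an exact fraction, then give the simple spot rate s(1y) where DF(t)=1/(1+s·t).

1 1/2 598/625
2 1 1889/2000
3 3/2 4651/5000
4 2 4423/5000
5 5/2 4361/5000
s(1y) = (1/(1889/2000) − 1)/(1) = 111/1889 ≈ 5.8761%

step 1 [0.5y] bond c/2=33/800: DF=(249067/250000 − 33/800·(0))/(1+33/800) = 598/625 ≈ 0.956800
step 2 [1y] zero: DF = P = 1889/2000 ≈ 0.944500
step 3 [1.5y] zero: DF = P = 4651/5000 ≈ 0.930200
step 4 [2y] swap r/2=1154/37161: DF=(1 − 1154/37161·(0.956800+0.944500+0.930200))/(1+1154/37161) = 4423/5000 ≈ 0.884600
step 5 [2.5y] swap r/2=1278/45883: DF=(1 − 1278/45883·(0.956800+0.944500+0.930200+0.884600))/(1+1278/45883) = 4361/5000 ≈ 0.872200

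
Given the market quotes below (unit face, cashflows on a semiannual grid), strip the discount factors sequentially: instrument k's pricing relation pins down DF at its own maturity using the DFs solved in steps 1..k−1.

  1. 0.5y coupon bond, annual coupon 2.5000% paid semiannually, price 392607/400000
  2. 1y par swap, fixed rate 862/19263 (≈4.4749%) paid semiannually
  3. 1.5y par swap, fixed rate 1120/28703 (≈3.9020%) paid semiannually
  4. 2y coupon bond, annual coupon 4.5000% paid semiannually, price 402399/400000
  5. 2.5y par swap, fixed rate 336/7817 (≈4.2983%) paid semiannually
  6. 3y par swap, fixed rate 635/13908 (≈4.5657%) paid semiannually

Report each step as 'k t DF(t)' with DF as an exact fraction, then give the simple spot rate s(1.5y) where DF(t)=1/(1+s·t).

step 1 [0.5y] bond c/2=1/80: DF=(392607/400000 − 1/80·(0))/(1+1/80) = 4847/5000 ≈ 0.969400
step 2 [1y] swap r/2=431/19263: DF=(1 − 431/19263·(0.969400))/(1+431/19263) = 9569/10000 ≈ 0.956900
step 3 [1.5y] swap r/2=560/28703: DF=(1 − 560/28703·(0.969400+0.956900))/(1+560/28703) = 118/125 ≈ 0.944000
step 4 [2y] bond c/2=9/400: DF=(402399/400000 − 9/400·(0.969400+0.956900+0.944000))/(1+9/400) = 9207/10000 ≈ 0.920700
step 5 [2.5y] swap r/2=168/7817: DF=(1 − 168/7817·(0.969400+0.956900+0.944000+0.920700))/(1+168/7817) = 562/625 ≈ 0.899200
step 6 [3y] swap r/2=635/27816: DF=(1 − 635/27816·(0.969400+0.956900+0.944000+0.920700+0.899200))/(1+635/27816) = 873/1000 ≈ 0.873000

1 1/2 4847/5000
2 1 9569/10000
3 3/2 118/125
4 2 9207/10000
5 5/2 562/625
6 3 873/1000
s(1.5y) = (1/(118/125) − 1)/(3/2) = 7/177 ≈ 3.9548%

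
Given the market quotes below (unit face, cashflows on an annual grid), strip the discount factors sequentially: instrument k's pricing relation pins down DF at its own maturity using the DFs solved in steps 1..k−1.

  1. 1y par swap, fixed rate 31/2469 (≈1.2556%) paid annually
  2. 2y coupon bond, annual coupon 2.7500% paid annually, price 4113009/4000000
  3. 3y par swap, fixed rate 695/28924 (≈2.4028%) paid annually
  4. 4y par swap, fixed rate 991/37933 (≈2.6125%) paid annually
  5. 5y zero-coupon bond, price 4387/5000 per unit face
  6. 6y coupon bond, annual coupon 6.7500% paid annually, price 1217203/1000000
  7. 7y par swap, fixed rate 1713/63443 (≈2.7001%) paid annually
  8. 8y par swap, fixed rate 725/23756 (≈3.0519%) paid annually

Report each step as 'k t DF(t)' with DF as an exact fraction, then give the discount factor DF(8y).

1 1 2469/2500
2 2 9743/10000
3 3 1861/2000
4 4 9009/10000
5 5 4387/5000
6 6 8449/10000
7 7 8287/10000
8 8 313/400
DF(8y) = 313/400 ≈ 0.782500

step 1 [1y] swap r/1=31/2469: DF=(1 − 31/2469·(0))/(1+31/2469) = 2469/2500 ≈ 0.987600
step 2 [2y] bond c/1=11/400: DF=(4113009/4000000 − 11/400·(0.987600))/(1+11/400) = 9743/10000 ≈ 0.974300
step 3 [3y] swap r/1=695/28924: DF=(1 − 695/28924·(0.987600+0.974300))/(1+695/28924) = 1861/2000 ≈ 0.930500
step 4 [4y] swap r/1=991/37933: DF=(1 − 991/37933·(0.987600+0.974300+0.930500))/(1+991/37933) = 9009/10000 ≈ 0.900900
step 5 [5y] zero: DF = P = 4387/5000 ≈ 0.877400
step 6 [6y] bond c/1=27/400: DF=(1217203/1000000 − 27/400·(0.987600+0.974300+0.930500+0.900900+0.877400))/(1+27/400) = 8449/10000 ≈ 0.844900
step 7 [7y] swap r/1=1713/63443: DF=(1 − 1713/63443·(0.987600+0.974300+0.930500+0.900900+0.877400+0.844900))/(1+1713/63443) = 8287/10000 ≈ 0.828700
step 8 [8y] swap r/1=725/23756: DF=(1 − 725/23756·(0.987600+0.974300+0.930500+0.900900+0.877400+0.844900+0.828700))/(1+725/23756) = 313/400 ≈ 0.782500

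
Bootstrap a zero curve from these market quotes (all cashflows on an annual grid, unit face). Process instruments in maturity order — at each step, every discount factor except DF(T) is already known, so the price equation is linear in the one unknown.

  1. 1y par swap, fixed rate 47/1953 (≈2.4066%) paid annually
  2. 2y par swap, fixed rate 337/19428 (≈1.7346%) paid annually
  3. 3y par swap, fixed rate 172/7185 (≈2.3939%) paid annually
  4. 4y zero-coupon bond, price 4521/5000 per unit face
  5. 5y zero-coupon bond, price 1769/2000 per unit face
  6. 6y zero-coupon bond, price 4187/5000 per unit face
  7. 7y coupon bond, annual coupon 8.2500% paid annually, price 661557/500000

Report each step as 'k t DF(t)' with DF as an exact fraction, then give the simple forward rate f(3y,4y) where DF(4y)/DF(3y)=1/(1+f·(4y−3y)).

step 1 [1y] swap r/1=47/1953: DF=(1 − 47/1953·(0))/(1+47/1953) = 1953/2000 ≈ 0.976500
step 2 [2y] swap r/1=337/19428: DF=(1 − 337/19428·(0.976500))/(1+337/19428) = 9663/10000 ≈ 0.966300
step 3 [3y] swap r/1=172/7185: DF=(1 − 172/7185·(0.976500+0.966300))/(1+172/7185) = 582/625 ≈ 0.931200
step 4 [4y] zero: DF = P = 4521/5000 ≈ 0.904200
step 5 [5y] zero: DF = P = 1769/2000 ≈ 0.884500
step 6 [6y] zero: DF = P = 4187/5000 ≈ 0.837400
step 7 [7y] bond c/1=33/400: DF=(661557/500000 − 33/400·(0.976500+0.966300+0.931200+0.904200+0.884500+0.837400))/(1+33/400) = 8031/10000 ≈ 0.803100

1 1 1953/2000
2 2 9663/10000
3 3 582/625
4 4 4521/5000
5 5 1769/2000
6 6 4187/5000
7 7 8031/10000
f(3y,4y) = ((582/625)/(4521/5000) − 1)/(1) = 45/1507 ≈ 2.9861%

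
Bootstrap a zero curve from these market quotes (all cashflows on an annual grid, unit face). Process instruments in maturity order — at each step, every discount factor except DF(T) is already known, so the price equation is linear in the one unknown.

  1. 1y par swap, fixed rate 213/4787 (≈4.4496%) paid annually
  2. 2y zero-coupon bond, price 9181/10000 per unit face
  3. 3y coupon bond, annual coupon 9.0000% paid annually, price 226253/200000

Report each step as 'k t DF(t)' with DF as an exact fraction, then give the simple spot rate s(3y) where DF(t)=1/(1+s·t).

step 1 [1y] swap r/1=213/4787: DF=(1 − 213/4787·(0))/(1+213/4787) = 4787/5000 ≈ 0.957400
step 2 [2y] zero: DF = P = 9181/10000 ≈ 0.918100
step 3 [3y] bond c/1=9/100: DF=(226253/200000 − 9/100·(0.957400+0.918100))/(1+9/100) = 883/1000 ≈ 0.883000

1 1 4787/5000
2 2 9181/10000
3 3 883/1000
s(3y) = (1/(883/1000) − 1)/(3) = 39/883 ≈ 4.4168%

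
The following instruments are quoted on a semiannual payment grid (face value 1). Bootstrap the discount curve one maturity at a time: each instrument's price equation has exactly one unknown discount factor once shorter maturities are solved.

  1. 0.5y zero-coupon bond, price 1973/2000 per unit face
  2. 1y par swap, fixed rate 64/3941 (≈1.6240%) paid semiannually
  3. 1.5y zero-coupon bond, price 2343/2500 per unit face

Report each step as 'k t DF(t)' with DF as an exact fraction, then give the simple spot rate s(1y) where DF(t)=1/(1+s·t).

1 1/2 1973/2000
2 1 123/125
3 3/2 2343/2500
s(1y) = (1/(123/125) − 1)/(1) = 2/123 ≈ 1.6260%

step 1 [0.5y] zero: DF = P = 1973/2000 ≈ 0.986500
step 2 [1y] swap r/2=32/3941: DF=(1 − 32/3941·(0.986500))/(1+32/3941) = 123/125 ≈ 0.984000
step 3 [1.5y] zero: DF = P = 2343/2500 ≈ 0.937200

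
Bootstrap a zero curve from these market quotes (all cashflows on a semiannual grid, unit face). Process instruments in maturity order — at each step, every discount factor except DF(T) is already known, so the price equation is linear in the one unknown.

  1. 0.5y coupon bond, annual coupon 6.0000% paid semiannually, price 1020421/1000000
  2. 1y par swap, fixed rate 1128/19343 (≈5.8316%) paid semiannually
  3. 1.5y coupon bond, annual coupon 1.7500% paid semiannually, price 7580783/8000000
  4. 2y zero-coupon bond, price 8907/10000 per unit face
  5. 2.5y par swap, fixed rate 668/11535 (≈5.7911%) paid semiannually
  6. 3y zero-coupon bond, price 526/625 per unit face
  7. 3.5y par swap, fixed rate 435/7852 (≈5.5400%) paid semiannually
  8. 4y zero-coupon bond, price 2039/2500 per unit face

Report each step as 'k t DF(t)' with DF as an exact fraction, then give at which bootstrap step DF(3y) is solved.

step 1 [0.5y] bond c/2=3/100: DF=(1020421/1000000 − 3/100·(0))/(1+3/100) = 9907/10000 ≈ 0.990700
step 2 [1y] swap r/2=564/19343: DF=(1 − 564/19343·(0.990700))/(1+564/19343) = 2359/2500 ≈ 0.943600
step 3 [1.5y] bond c/2=7/800: DF=(7580783/8000000 − 7/800·(0.990700+0.943600))/(1+7/800) = 4613/5000 ≈ 0.922600
step 4 [2y] zero: DF = P = 8907/10000 ≈ 0.890700
step 5 [2.5y] swap r/2=334/11535: DF=(1 − 334/11535·(0.990700+0.943600+0.922600+0.890700))/(1+334/11535) = 1083/1250 ≈ 0.866400
step 6 [3y] zero: DF = P = 526/625 ≈ 0.841600
step 7 [3.5y] swap r/2=435/15704: DF=(1 − 435/15704·(0.990700+0.943600+0.922600+0.890700+0.866400+0.841600))/(1+435/15704) = 413/500 ≈ 0.826000
step 8 [4y] zero: DF = P = 2039/2500 ≈ 0.815600

1 1/2 9907/10000
2 1 2359/2500
3 3/2 4613/5000
4 2 8907/10000
5 5/2 1083/1250
6 3 526/625
7 7/2 413/500
8 4 2039/2500
DF(3y) is solved at step 6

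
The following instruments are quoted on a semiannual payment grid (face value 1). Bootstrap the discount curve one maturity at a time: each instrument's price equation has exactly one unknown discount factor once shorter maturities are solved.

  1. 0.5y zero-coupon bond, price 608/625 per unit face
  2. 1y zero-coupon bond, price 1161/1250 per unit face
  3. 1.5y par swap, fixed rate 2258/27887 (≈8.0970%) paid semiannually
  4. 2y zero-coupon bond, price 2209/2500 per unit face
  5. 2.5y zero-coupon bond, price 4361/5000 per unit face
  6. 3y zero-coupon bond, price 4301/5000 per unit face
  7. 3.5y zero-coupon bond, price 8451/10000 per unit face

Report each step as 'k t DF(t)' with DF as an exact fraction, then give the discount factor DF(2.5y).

1 1/2 608/625
2 1 1161/1250
3 3/2 8871/10000
4 2 2209/2500
5 5/2 4361/5000
6 3 4301/5000
7 7/2 8451/10000
DF(2.5y) = 4361/5000 ≈ 0.872200

step 1 [0.5y] zero: DF = P = 608/625 ≈ 0.972800
step 2 [1y] zero: DF = P = 1161/1250 ≈ 0.928800
step 3 [1.5y] swap r/2=1129/27887: DF=(1 − 1129/27887·(0.972800+0.928800))/(1+1129/27887) = 8871/10000 ≈ 0.887100
step 4 [2y] zero: DF = P = 2209/2500 ≈ 0.883600
step 5 [2.5y] zero: DF = P = 4361/5000 ≈ 0.872200
step 6 [3y] zero: DF = P = 4301/5000 ≈ 0.860200
step 7 [3.5y] zero: DF = P = 8451/10000 ≈ 0.845100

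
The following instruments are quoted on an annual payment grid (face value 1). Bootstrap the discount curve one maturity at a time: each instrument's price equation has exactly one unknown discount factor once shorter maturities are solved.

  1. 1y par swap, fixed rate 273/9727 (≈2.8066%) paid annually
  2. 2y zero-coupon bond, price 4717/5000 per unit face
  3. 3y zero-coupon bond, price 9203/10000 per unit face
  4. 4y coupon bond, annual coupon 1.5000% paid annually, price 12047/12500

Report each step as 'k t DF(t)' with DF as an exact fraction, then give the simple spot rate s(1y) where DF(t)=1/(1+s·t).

step 1 [1y] swap r/1=273/9727: DF=(1 − 273/9727·(0))/(1+273/9727) = 9727/10000 ≈ 0.972700
step 2 [2y] zero: DF = P = 4717/5000 ≈ 0.943400
step 3 [3y] zero: DF = P = 9203/10000 ≈ 0.920300
step 4 [4y] bond c/1=3/200: DF=(12047/12500 − 3/200·(0.972700+0.943400+0.920300))/(1+3/200) = 2269/2500 ≈ 0.907600

1 1 9727/10000
2 2 4717/5000
3 3 9203/10000
4 4 2269/2500
s(1y) = (1/(9727/10000) − 1)/(1) = 273/9727 ≈ 2.8066%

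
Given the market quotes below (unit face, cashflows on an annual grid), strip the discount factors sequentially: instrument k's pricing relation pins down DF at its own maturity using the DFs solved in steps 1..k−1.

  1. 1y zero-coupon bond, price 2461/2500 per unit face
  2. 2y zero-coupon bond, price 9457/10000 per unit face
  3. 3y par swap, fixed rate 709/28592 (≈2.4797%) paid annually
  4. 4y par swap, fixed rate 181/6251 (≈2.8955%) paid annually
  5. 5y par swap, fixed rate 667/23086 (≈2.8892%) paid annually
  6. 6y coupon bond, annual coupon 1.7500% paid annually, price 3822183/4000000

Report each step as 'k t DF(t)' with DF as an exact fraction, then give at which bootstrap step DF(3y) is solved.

step 1 [1y] zero: DF = P = 2461/2500 ≈ 0.984400
step 2 [2y] zero: DF = P = 9457/10000 ≈ 0.945700
step 3 [3y] swap r/1=709/28592: DF=(1 − 709/28592·(0.984400+0.945700))/(1+709/28592) = 9291/10000 ≈ 0.929100
step 4 [4y] swap r/1=181/6251: DF=(1 − 181/6251·(0.984400+0.945700+0.929100))/(1+181/6251) = 4457/5000 ≈ 0.891400
step 5 [5y] swap r/1=667/23086: DF=(1 − 667/23086·(0.984400+0.945700+0.929100+0.891400))/(1+667/23086) = 4333/5000 ≈ 0.866600
step 6 [6y] bond c/1=7/400: DF=(3822183/4000000 − 7/400·(0.984400+0.945700+0.929100+0.891400+0.866600))/(1+7/400) = 8597/10000 ≈ 0.859700

1 1 2461/2500
2 2 9457/10000
3 3 9291/10000
4 4 4457/5000
5 5 4333/5000
6 6 8597/10000
DF(3y) is solved at step 3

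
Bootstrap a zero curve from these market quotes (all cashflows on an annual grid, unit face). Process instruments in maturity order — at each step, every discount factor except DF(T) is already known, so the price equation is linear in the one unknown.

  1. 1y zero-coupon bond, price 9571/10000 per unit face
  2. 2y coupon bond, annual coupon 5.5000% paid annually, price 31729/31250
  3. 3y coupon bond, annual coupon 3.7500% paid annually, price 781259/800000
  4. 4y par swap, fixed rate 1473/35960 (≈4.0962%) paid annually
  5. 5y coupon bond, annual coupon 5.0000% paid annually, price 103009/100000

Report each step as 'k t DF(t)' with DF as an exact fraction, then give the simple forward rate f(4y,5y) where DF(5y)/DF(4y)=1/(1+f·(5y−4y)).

1 1 9571/10000
2 2 73/80
3 3 8737/10000
4 4 8527/10000
5 5 4049/5000
f(4y,5y) = ((8527/10000)/(4049/5000) − 1)/(1) = 429/8098 ≈ 5.2976%

step 1 [1y] zero: DF = P = 9571/10000 ≈ 0.957100
step 2 [2y] bond c/1=11/200: DF=(31729/31250 − 11/200·(0.957100))/(1+11/200) = 73/80 ≈ 0.912500
step 3 [3y] bond c/1=3/80: DF=(781259/800000 − 3/80·(0.957100+0.912500))/(1+3/80) = 8737/10000 ≈ 0.873700
step 4 [4y] swap r/1=1473/35960: DF=(1 − 1473/35960·(0.957100+0.912500+0.873700))/(1+1473/35960) = 8527/10000 ≈ 0.852700
step 5 [5y] bond c/1=1/20: DF=(103009/100000 − 1/20·(0.957100+0.912500+0.873700+0.852700))/(1+1/20) = 4049/5000 ≈ 0.809800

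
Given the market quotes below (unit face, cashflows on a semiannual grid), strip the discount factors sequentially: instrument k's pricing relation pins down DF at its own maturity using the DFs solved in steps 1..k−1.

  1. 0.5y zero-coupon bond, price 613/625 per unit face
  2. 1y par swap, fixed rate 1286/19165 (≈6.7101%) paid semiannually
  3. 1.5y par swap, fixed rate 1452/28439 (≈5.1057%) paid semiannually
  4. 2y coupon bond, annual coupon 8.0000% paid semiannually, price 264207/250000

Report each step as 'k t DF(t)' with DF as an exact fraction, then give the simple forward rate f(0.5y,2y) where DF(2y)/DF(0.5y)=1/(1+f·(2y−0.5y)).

1 1/2 613/625
2 1 9357/10000
3 3/2 4637/5000
4 2 2267/2500
f(0.5y,2y) = ((613/625)/(2267/2500) − 1)/(3/2) = 370/6801 ≈ 5.4404%

step 1 [0.5y] zero: DF = P = 613/625 ≈ 0.980800
step 2 [1y] swap r/2=643/19165: DF=(1 − 643/19165·(0.980800))/(1+643/19165) = 9357/10000 ≈ 0.935700
step 3 [1.5y] swap r/2=726/28439: DF=(1 − 726/28439·(0.980800+0.935700))/(1+726/28439) = 4637/5000 ≈ 0.927400
step 4 [2y] bond c/2=1/25: DF=(264207/250000 − 1/25·(0.980800+0.935700+0.927400))/(1+1/25) = 2267/2500 ≈ 0.906800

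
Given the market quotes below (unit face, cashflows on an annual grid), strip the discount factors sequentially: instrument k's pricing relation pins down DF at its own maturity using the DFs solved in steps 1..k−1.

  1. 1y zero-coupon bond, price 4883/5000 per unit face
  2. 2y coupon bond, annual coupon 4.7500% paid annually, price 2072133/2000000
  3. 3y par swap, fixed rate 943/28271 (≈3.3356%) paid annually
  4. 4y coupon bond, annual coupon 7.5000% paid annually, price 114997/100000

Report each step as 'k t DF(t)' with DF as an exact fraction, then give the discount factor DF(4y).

1 1 4883/5000
2 2 1181/1250
3 3 9057/10000
4 4 349/400
DF(4y) = 349/400 ≈ 0.872500

step 1 [1y] zero: DF = P = 4883/5000 ≈ 0.976600
step 2 [2y] bond c/1=19/400: DF=(2072133/2000000 − 19/400·(0.976600))/(1+19/400) = 1181/1250 ≈ 0.944800
step 3 [3y] swap r/1=943/28271: DF=(1 − 943/28271·(0.976600+0.944800))/(1+943/28271) = 9057/10000 ≈ 0.905700
step 4 [4y] bond c/1=3/40: DF=(114997/100000 − 3/40·(0.976600+0.944800+0.905700))/(1+3/40) = 349/400 ≈ 0.872500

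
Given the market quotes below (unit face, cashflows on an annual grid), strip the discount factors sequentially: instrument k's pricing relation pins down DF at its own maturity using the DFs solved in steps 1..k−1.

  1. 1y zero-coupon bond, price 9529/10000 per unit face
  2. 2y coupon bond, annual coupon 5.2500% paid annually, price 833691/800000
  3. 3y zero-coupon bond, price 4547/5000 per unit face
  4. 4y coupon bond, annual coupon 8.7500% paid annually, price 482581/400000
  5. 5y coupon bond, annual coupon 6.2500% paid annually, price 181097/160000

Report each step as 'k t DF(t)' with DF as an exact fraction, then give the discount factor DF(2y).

1 1 9529/10000
2 2 4713/5000
3 3 4547/5000
4 4 8837/10000
5 5 8483/10000
DF(2y) = 4713/5000 ≈ 0.942600

step 1 [1y] zero: DF = P = 9529/10000 ≈ 0.952900
step 2 [2y] bond c/1=21/400: DF=(833691/800000 − 21/400·(0.952900))/(1+21/400) = 4713/5000 ≈ 0.942600
step 3 [3y] zero: DF = P = 4547/5000 ≈ 0.909400
step 4 [4y] bond c/1=7/80: DF=(482581/400000 − 7/80·(0.952900+0.942600+0.909400))/(1+7/80) = 8837/10000 ≈ 0.883700
step 5 [5y] bond c/1=1/16: DF=(181097/160000 − 1/16·(0.952900+0.942600+0.909400+0.883700))/(1+1/16) = 8483/10000 ≈ 0.848300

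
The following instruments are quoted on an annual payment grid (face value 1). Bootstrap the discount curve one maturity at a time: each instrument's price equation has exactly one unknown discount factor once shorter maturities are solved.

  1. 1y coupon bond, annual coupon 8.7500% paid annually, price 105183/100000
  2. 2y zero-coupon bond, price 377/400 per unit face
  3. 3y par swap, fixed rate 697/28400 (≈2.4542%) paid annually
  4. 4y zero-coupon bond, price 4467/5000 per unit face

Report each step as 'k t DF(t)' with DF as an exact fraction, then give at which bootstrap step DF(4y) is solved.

1 1 1209/1250
2 2 377/400
3 3 9303/10000
4 4 4467/5000
DF(4y) is solved at step 4

step 1 [1y] bond c/1=7/80: DF=(105183/100000 − 7/80·(0))/(1+7/80) = 1209/1250 ≈ 0.967200
step 2 [2y] zero: DF = P = 377/400 ≈ 0.942500
step 3 [3y] swap r/1=697/28400: DF=(1 − 697/28400·(0.967200+0.942500))/(1+697/28400) = 9303/10000 ≈ 0.930300
step 4 [4y] zero: DF = P = 4467/5000 ≈ 0.893400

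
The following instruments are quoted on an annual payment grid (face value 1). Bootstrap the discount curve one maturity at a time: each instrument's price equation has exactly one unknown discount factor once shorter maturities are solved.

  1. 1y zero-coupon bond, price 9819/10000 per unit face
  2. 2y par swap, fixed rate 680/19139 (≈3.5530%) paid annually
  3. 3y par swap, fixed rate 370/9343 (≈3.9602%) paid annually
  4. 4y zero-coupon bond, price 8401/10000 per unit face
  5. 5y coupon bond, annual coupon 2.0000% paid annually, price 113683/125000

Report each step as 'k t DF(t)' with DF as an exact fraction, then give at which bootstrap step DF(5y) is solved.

step 1 [1y] zero: DF = P = 9819/10000 ≈ 0.981900
step 2 [2y] swap r/1=680/19139: DF=(1 − 680/19139·(0.981900))/(1+680/19139) = 233/250 ≈ 0.932000
step 3 [3y] swap r/1=370/9343: DF=(1 − 370/9343·(0.981900+0.932000))/(1+370/9343) = 889/1000 ≈ 0.889000
step 4 [4y] zero: DF = P = 8401/10000 ≈ 0.840100
step 5 [5y] bond c/1=1/50: DF=(113683/125000 − 1/50·(0.981900+0.932000+0.889000+0.840100))/(1+1/50) = 4101/5000 ≈ 0.820200

1 1 9819/10000
2 2 233/250
3 3 889/1000
4 4 8401/10000
5 5 4101/5000
DF(5y) is solved at step 5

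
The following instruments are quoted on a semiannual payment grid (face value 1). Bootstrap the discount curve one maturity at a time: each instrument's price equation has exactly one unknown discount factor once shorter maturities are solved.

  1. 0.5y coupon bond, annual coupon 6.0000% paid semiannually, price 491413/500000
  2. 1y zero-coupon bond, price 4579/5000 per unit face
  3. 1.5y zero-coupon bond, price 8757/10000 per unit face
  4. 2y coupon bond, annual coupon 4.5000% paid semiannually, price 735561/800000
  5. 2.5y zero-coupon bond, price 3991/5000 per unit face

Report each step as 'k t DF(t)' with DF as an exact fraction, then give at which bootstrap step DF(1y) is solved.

1 1/2 4771/5000
2 1 4579/5000
3 3/2 8757/10000
4 2 2097/2500
5 5/2 3991/5000
DF(1y) is solved at step 2

step 1 [0.5y] bond c/2=3/100: DF=(491413/500000 − 3/100·(0))/(1+3/100) = 4771/5000 ≈ 0.954200
step 2 [1y] zero: DF = P = 4579/5000 ≈ 0.915800
step 3 [1.5y] zero: DF = P = 8757/10000 ≈ 0.875700
step 4 [2y] bond c/2=9/400: DF=(735561/800000 − 9/400·(0.954200+0.915800+0.875700))/(1+9/400) = 2097/2500 ≈ 0.838800
step 5 [2.5y] zero: DF = P = 3991/5000 ≈ 0.798200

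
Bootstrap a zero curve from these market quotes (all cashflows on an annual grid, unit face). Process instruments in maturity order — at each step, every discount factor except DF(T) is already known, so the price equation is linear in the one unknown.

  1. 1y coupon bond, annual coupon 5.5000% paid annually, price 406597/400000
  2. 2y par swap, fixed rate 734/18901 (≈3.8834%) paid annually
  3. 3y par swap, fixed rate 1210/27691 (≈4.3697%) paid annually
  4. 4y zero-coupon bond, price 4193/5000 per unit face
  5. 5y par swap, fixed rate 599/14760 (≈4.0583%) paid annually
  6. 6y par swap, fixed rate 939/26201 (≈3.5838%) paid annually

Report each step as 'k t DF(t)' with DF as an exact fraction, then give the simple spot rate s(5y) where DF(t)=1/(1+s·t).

1 1 1927/2000
2 2 4633/5000
3 3 879/1000
4 4 4193/5000
5 5 8203/10000
6 6 4061/5000
s(5y) = (1/(8203/10000) − 1)/(5) = 1797/41015 ≈ 4.3813%

step 1 [1y] bond c/1=11/200: DF=(406597/400000 − 11/200·(0))/(1+11/200) = 1927/2000 ≈ 0.963500
step 2 [2y] swap r/1=734/18901: DF=(1 − 734/18901·(0.963500))/(1+734/18901) = 4633/5000 ≈ 0.926600
step 3 [3y] swap r/1=1210/27691: DF=(1 − 1210/27691·(0.963500+0.926600))/(1+1210/27691) = 879/1000 ≈ 0.879000
step 4 [4y] zero: DF = P = 4193/5000 ≈ 0.838600
step 5 [5y] swap r/1=599/14760: DF=(1 − 599/14760·(0.963500+0.926600+0.879000+0.838600))/(1+599/14760) = 8203/10000 ≈ 0.820300
step 6 [6y] swap r/1=939/26201: DF=(1 − 939/26201·(0.963500+0.926600+0.879000+0.838600+0.820300))/(1+939/26201) = 4061/5000 ≈ 0.812200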